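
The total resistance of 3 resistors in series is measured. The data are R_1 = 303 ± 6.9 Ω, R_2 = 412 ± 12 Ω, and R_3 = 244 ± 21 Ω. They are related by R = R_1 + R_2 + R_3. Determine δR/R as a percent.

2.62%

Sums and differences: (δR)² = Σ (cᵢ δxᵢ)².
  (δR_1)² = 47.6;  (δR_2)² = 144;  (δR_3)² = 441
δR = √(633) = 25.2 Ω
R = 959 Ω, so δR/R = 25.2/959 = 0.0262.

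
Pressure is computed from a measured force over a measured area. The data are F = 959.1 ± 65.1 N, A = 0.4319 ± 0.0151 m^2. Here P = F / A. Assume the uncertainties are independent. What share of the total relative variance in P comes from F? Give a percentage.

79.0%

(δP/P)² = (1·δF/F)² + (-1·δA/A)²
  F term: (1×0.0679)² = 0.00461
  A term: (-1×0.0350)² = 0.00122
Total = 0.00583. Share from F = 0.00461/0.00583 = 0.790.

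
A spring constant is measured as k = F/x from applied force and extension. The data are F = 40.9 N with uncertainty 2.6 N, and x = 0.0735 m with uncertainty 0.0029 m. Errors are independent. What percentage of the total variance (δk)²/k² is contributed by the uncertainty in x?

27.8%

(δk/k)² = (1·δF/F)² + (-1·δx/x)²
  F term: (1×0.0636)² = 0.00404
  x term: (-1×0.0395)² = 0.00156
Total = 0.00560. Share from x = 0.00156/0.00560 = 0.278.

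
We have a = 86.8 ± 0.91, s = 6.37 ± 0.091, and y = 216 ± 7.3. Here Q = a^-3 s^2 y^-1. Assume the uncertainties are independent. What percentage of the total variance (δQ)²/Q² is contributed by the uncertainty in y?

38.7%

(δQ/Q)² = (-3·δa/a)² + (2·δs/s)² + (-1·δy/y)²
  a term: (-3×0.0105)² = 0.000989
  s term: (2×0.0143)² = 0.000816
  y term: (-1×0.0338)² = 0.00114
Total = 0.00295. Share from y = 0.00114/0.00295 = 0.387.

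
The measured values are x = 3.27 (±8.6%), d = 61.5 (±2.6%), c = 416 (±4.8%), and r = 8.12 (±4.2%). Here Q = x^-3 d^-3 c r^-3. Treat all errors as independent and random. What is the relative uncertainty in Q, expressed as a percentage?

30.1%

Q is a product of powers, so relative uncertainties combine in quadrature:
  (-3·δx/x)² = (-3×0.0860)² = 0.0666;  (-3·δd/d)² = (-3×0.0260)² = 0.00608;  (1·δc/c)² = (1×0.0480)² = 0.00230;  (-3·δr/r)² = (-3×0.0420)² = 0.0159
δQ/Q = √(0.0908) = 0.301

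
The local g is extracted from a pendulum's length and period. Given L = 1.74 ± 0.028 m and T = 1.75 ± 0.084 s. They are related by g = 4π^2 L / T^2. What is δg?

2.18 m/s^2

g is a product of powers, so relative uncertainties combine in quadrature:
  (1·δL/L)² = (1×0.0161)² = 0.000259;  (-2·δT/T)² = (-2×0.0480)² = 0.00922
δg/g = √(0.00947) = 0.0973
g = 22.4 m/s^2, so δg = 0.0973 × 22.4 = 2.18 m/s^2.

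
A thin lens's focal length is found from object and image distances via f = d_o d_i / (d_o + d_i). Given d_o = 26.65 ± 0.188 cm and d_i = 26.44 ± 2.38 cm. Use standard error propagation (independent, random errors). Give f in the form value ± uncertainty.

13.27 ± 0.602 cm

∂f/∂d_o = (d_i/(d_o+d_i))² = 0.248;  ∂f/∂d_i = (d_o/(d_o+d_i))² = 0.252
δf = √((∂f/∂d_o · δd_o)² + (∂f/∂d_i · δd_i)²) = √(0.00217 + 0.360) = 0.602 cm
f = 13.27 cm.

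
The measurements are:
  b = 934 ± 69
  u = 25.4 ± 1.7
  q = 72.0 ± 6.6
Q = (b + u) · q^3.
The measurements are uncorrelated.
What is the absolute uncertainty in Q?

Let w = b + u = 959. δw = √(δb² + δu²) = √(4760 + 2.89) = 69.0, so δw/w = 0.0719.
Q is then a monomial in w, q:
δQ/Q = √((δw/w)² + (3·δq/q)²) = √(0.00518 + 0.0756) = 0.284
Q = 3.58e+08, so δQ = 0.284 × 3.58e+08 = 1.02e+08.

1.02e+08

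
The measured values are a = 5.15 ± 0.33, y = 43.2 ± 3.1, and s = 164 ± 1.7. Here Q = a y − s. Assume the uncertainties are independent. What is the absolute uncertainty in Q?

Let p = a·y = 222. δp/p = √((1·δa/a)² + (1·δy/y)²) = √(0.00411 + 0.00515) = 0.0962, so δp = 21.4.
Q = p − s: δQ = √(δp² + δs²) = √(458 + 2.89) = 21.5

21.5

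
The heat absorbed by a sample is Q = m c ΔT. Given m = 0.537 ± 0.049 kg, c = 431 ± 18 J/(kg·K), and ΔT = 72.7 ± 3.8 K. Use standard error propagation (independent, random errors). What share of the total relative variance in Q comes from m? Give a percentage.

(δQ/Q)² = (1·δm/m)² + (1·δc/c)² + (1·δΔT/ΔT)²
  m term: (1×0.0912)² = 0.00833
  c term: (1×0.0418)² = 0.00174
  ΔT term: (1×0.0523)² = 0.00273
Total = 0.0128. Share from m = 0.00833/0.0128 = 0.650.

65.0%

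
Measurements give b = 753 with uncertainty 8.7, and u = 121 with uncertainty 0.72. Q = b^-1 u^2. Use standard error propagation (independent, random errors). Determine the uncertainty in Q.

Q is a product of powers, so relative uncertainties combine in quadrature:
  (-1·δb/b)² = (-1×0.0116)² = 0.000133;  (2·δu/u)² = (2×0.00595)² = 0.000142
δQ/Q = √(0.000275) = 0.0166
Q = 19.4, so δQ = 0.0166 × 19.4 = 0.323.

0.323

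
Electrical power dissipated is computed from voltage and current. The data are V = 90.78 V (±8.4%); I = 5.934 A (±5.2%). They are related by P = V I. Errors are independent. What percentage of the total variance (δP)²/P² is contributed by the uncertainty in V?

72.3%

(δP/P)² = (1·δV/V)² + (1·δI/I)²
  V term: (1×0.0840)² = 0.00706
  I term: (1×0.0520)² = 0.00270
Total = 0.00976. Share from V = 0.00706/0.00976 = 0.723.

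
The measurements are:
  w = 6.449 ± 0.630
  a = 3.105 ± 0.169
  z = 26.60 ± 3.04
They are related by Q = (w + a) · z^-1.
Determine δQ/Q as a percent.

13.3%

Let u = w + a = 9.554. δu = √(δw² + δa²) = √(0.397 + 0.0286) = 0.652, so δu/u = 0.0683.
Q is then a monomial in u, z:
δQ/Q = √((δu/u)² + (-1·δz/z)²) = √(0.00466 + 0.0131) = 0.133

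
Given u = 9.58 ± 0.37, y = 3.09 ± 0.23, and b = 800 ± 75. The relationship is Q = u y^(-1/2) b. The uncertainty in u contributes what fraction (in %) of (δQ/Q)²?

12.8%

(δQ/Q)² = (1·δu/u)² + (−½·δy/y)² + (1·δb/b)²
  u term: (1×0.0386)² = 0.00149
  y term: (-0.5×0.0744)² = 0.00139
  b term: (1×0.0938)² = 0.00879
Total = 0.0117. Share from u = 0.00149/0.0117 = 0.128.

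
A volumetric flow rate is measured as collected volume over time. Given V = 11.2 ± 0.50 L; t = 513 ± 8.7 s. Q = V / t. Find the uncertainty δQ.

0.00104 L/s

Q is a product of powers, so relative uncertainties combine in quadrature:
  (1·δV/V)² = (1×0.0446)² = 0.00199;  (-1·δt/t)² = (-1×0.0170)² = 0.000288
δQ/Q = √(0.00228) = 0.0478
Q = 0.0218 L/s, so δQ = 0.0478 × 0.0218 = 0.00104 L/s.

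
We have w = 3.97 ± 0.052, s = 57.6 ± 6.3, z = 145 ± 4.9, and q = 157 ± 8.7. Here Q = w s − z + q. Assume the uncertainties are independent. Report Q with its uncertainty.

Let p = w·s = 229. δp/p = √((1·δw/w)² + (1·δs/s)²) = √(0.000172 + 0.0120) = 0.110, so δp = 25.2.
Q = p − z + q: δQ = √(δp² + δz² + δq²) = √(635 + 24.0 + 75.7) = 27.1
Q = 241.

241 ± 27.1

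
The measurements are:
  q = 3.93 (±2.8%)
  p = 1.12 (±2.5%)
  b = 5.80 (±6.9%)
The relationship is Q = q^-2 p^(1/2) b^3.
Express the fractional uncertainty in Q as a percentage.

Each factor contributes (exponent × relative error)² to (δQ/Q)²:
  (-2·δq/q)² = (-2×0.0280)² = 0.00314;  (½·δp/p)² = (0.5×0.0250)² = 0.000156;  (3·δb/b)² = (3×0.0690)² = 0.0428
δQ/Q = √(0.0461) = 0.215

21.5%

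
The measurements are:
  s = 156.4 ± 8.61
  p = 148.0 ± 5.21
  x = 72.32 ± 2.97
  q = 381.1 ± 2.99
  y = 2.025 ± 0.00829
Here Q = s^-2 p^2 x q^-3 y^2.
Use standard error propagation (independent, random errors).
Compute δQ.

Since Q is a product/quotient, work with relative uncertainties:
  (-2·δs/s)² = (-2×0.0551)² = 0.0121;  (2·δp/p)² = (2×0.0352)² = 0.00496;  (1·δx/x)² = (1×0.0411)² = 0.00169;  (-3·δq/q)² = (-3×0.00785)² = 0.000554;  (2·δy/y)² = (2×0.00409)² = 6.7e-05
δQ/Q = √(0.0194) = 0.139
Q = 4.798e-06, so δQ = 0.139 × 4.798e-06 = 6.68e-07.

6.68e-07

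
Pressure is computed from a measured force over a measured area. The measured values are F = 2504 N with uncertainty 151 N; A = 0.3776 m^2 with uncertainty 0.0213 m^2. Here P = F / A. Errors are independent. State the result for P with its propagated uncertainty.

Each factor contributes (exponent × relative error)² to (δP/P)²:
  (1·δF/F)² = (1×0.0603)² = 0.00364;  (-1·δA/A)² = (-1×0.0564)² = 0.00318
δP/P = √(0.00682) = 0.0826
P = 6631 Pa, so δP = 0.0826 × 6631 = 548 Pa.

6631 ± 548 Pa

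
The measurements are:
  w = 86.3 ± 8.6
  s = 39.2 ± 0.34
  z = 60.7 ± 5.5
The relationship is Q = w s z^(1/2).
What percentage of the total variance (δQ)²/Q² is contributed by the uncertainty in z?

17.0%

(δQ/Q)² = (1·δw/w)² + (1·δs/s)² + (½·δz/z)²
  w term: (1×0.0997)² = 0.00993
  s term: (1×0.00867)² = 7.52e-05
  z term: (0.5×0.0906)² = 0.00205
Total = 0.0121. Share from z = 0.00205/0.0121 = 0.170.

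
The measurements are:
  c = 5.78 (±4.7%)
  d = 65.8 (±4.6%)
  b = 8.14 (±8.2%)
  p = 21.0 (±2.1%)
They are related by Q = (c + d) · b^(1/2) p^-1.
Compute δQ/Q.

Let u = c + d = 71.6. δu = √(δc² + δd²) = √(0.0738 + 9.16) = 3.04, so δu/u = 0.0425.
Q is then a monomial in u, b, p:
δQ/Q = √((δu/u)² + (½·δb/b)² + (-1·δp/p)²) = √(0.00180 + 0.00168 + 0.000441) = 0.0626

0.0626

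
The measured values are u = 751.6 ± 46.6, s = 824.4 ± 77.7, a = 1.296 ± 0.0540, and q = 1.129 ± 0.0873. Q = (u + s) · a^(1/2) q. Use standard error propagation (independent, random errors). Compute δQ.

200

Let w = u + s = 1576. δw = √(δu² + δs²) = √(2170 + 6040) = 90.6, so δw/w = 0.0575.
Q is then a monomial in w, a, q:
δQ/Q = √((δw/w)² + (½·δa/a)² + (1·δq/q)²) = √(0.00330 + 0.000434 + 0.00598) = 0.0986
Q = 2026, so δQ = 0.0986 × 2026 = 200.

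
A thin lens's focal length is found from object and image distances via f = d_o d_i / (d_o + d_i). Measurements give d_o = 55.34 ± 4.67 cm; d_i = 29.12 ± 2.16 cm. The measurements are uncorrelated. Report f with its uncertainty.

19.08 ± 1.08 cm

∂f/∂d_o = (d_i/(d_o+d_i))² = 0.119;  ∂f/∂d_i = (d_o/(d_o+d_i))² = 0.429
δf = √((∂f/∂d_o · δd_o)² + (∂f/∂d_i · δd_i)²) = √(0.308 + 0.860) = 1.08 cm
f = 19.08 cm.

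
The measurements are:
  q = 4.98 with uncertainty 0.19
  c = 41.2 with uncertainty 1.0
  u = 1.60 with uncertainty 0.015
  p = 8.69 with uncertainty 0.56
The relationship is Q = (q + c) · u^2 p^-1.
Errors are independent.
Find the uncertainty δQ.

Let w = q + c = 46.2. δw = √(δq² + δc²) = √(0.0361 + 1.00) = 1.02, so δw/w = 0.0220.
Q is then a monomial in w, u, p:
δQ/Q = √((δw/w)² + (2·δu/u)² + (-1·δp/p)²) = √(0.000486 + 0.000352 + 0.00415) = 0.0706
Q = 13.6, so δQ = 0.0706 × 13.6 = 0.961.

0.961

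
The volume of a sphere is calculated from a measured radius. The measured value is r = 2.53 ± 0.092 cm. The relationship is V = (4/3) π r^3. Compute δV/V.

0.109

V ∝ r^3, so δV/V = |3| · δr/r = 3 × 0.0364 = 0.109.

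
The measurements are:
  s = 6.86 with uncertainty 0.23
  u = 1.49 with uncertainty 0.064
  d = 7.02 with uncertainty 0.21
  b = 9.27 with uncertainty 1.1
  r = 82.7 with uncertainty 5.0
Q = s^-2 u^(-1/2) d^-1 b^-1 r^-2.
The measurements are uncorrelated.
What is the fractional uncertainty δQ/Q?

Relative error in a monomial: (δQ/Q)² = Σ (nᵢ · δxᵢ/xᵢ)².
  (-2·δs/s)² = (-2×0.0335)² = 0.00450;  (−½·δu/u)² = (-0.5×0.0430)² = 0.000461;  (-1·δd/d)² = (-1×0.0299)² = 0.000895;  (-1·δb/b)² = (-1×0.119)² = 0.0141;  (-2·δr/r)² = (-2×0.0605)² = 0.0146
δQ/Q = √(0.0346) = 0.186

0.186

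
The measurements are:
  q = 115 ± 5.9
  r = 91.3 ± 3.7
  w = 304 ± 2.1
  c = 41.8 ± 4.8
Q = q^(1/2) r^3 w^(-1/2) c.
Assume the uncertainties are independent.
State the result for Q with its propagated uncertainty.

Q is a product of powers, so relative uncertainties combine in quadrature:
  (½·δq/q)² = (0.5×0.0513)² = 0.000658;  (3·δr/r)² = (3×0.0405)² = 0.0148;  (−½·δw/w)² = (-0.5×0.00691)² = 1.19e-05;  (1·δc/c)² = (1×0.115)² = 0.0132
δQ/Q = √(0.0286) = 0.169
Q = 1.96e+07, so δQ = 0.169 × 1.96e+07 = 3.31e+06.

(1.96 ± 0.331) × 10^7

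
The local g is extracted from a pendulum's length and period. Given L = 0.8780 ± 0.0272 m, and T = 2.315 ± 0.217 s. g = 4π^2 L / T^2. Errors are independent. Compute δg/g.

Products/powers → add relative errors in quadrature, weighted by exponent:
  (1·δL/L)² = (1×0.0310)² = 0.000960;  (-2·δT/T)² = (-2×0.0937)² = 0.0351
δg/g = √(0.0361) = 0.190

0.190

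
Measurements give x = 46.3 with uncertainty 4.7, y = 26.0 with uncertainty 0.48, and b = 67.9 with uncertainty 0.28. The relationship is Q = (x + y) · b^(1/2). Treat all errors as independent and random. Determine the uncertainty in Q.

Let u = x + y = 72.3. δu = √(δx² + δy²) = √(22.1 + 0.230) = 4.72, so δu/u = 0.0653.
Q is then a monomial in u, b:
δQ/Q = √((δu/u)² + (½·δb/b)²) = √(0.00427 + 4.25e-06) = 0.0654
Q = 596, so δQ = 0.0654 × 596 = 38.9.

38.9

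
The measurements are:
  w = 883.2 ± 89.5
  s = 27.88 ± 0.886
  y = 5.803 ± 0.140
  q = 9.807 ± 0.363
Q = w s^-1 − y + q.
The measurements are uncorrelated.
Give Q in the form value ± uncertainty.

35.68 ± 3.39

Let p = w·s^-1 = 31.68. δp/p = √((1·δw/w)² + (-1·δs/s)²) = √(0.0103 + 0.00101) = 0.106, so δp = 3.36.
Q = p − y + q: δQ = √(δp² + δy² + δq²) = √(11.3 + 0.0196 + 0.132) = 3.39
Q = 35.68.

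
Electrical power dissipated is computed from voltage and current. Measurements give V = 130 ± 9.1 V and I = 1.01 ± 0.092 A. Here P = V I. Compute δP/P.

0.115

Relative error in a monomial: (δP/P)² = Σ (nᵢ · δxᵢ/xᵢ)².
  (1·δV/V)² = (1×0.0700)² = 0.00490;  (1·δI/I)² = (1×0.0911)² = 0.00830
δP/P = √(0.0132) = 0.115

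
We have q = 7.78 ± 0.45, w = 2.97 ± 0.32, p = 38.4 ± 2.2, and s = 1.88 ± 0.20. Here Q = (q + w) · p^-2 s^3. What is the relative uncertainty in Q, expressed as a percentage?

34.3%

Let u = q + w = 10.8. δu = √(δq² + δw²) = √(0.203 + 0.102) = 0.552, so δu/u = 0.0514.
Q is then a monomial in u, p, s:
δQ/Q = √((δu/u)² + (-2·δp/p)² + (3·δs/s)²) = √(0.00264 + 0.0131 + 0.102) = 0.343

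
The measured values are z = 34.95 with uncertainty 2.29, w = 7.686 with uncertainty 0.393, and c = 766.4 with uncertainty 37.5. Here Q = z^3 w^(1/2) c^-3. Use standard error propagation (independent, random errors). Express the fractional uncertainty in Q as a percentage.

24.7%

Products/powers → add relative errors in quadrature, weighted by exponent:
  (3·δz/z)² = (3×0.0655)² = 0.0386;  (½·δw/w)² = (0.5×0.0511)² = 0.000654;  (-3·δc/c)² = (-3×0.0489)² = 0.0215
δQ/Q = √(0.0608) = 0.247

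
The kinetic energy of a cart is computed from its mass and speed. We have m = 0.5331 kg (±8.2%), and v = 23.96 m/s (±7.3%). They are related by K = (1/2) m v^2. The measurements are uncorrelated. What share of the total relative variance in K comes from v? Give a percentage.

76.0%

(δK/K)² = (1·δm/m)² + (2·δv/v)²
  m term: (1×0.0820)² = 0.00672
  v term: (2×0.0730)² = 0.0213
Total = 0.0280. Share from v = 0.0213/0.0280 = 0.760.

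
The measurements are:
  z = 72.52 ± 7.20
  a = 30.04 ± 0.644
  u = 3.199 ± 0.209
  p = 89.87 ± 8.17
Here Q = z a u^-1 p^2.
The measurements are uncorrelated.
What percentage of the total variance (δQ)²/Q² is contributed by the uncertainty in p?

69.4%

(δQ/Q)² = (1·δz/z)² + (1·δa/a)² + (-1·δu/u)² + (2·δp/p)²
  z term: (1×0.0993)² = 0.00986
  a term: (1×0.0214)² = 0.000460
  u term: (-1×0.0653)² = 0.00427
  p term: (2×0.0909)² = 0.0331
Total = 0.0476. Share from p = 0.0331/0.0476 = 0.694.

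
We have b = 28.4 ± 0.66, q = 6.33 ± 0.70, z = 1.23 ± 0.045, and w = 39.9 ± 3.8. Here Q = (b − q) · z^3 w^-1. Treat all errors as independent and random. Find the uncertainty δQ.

Let u = b − q = 22.1. δu = √(δb² + δq²) = √(0.436 + 0.490) = 0.962, so δu/u = 0.0436.
Q is then a monomial in u, z, w:
δQ/Q = √((δu/u)² + (3·δz/z)² + (-1·δw/w)²) = √(0.00190 + 0.0120 + 0.00907) = 0.152
Q = 1.03, so δQ = 0.152 × 1.03 = 0.156.

0.156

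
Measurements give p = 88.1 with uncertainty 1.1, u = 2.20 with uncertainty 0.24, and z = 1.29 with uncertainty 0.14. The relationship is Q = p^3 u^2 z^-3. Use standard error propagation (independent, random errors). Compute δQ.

Since Q is a product/quotient, work with relative uncertainties:
  (3·δp/p)² = (3×0.0125)² = 0.00140;  (2·δu/u)² = (2×0.109)² = 0.0476;  (-3·δz/z)² = (-3×0.109)² = 0.106
δQ/Q = √(0.155) = 0.394
Q = 1.54e+06, so δQ = 0.394 × 1.54e+06 = 6.07e+05.

6.07e+05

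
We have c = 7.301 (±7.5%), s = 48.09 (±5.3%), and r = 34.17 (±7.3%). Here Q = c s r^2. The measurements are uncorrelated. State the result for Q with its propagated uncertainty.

409900 ± 70700

Products/powers → add relative errors in quadrature, weighted by exponent:
  (1·δc/c)² = (1×0.0750)² = 0.00562;  (1·δs/s)² = (1×0.0530)² = 0.00281;  (2·δr/r)² = (2×0.0730)² = 0.0213
δQ/Q = √(0.0297) = 0.172
Q = 409900, so δQ = 0.172 × 409900 = 70700.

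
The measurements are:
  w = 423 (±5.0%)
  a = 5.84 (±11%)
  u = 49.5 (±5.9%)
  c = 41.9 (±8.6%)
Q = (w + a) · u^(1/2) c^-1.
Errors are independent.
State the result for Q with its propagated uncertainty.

72.0 ± 7.45

Let h = w + a = 429. δh = √(δw² + δa²) = √(447 + 0.413) = 21.2, so δh/h = 0.0493.
Q is then a monomial in h, u, c:
δQ/Q = √((δh/h)² + (½·δu/u)² + (-1·δc/c)²) = √(0.00243 + 0.000870 + 0.00740) = 0.103
Q = 72.0, so δQ = 0.103 × 72.0 = 7.45.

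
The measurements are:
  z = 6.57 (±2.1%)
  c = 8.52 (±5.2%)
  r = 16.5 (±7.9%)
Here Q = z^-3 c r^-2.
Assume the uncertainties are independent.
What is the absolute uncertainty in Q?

Since Q is a product/quotient, work with relative uncertainties:
  (-3·δz/z)² = (-3×0.0210)² = 0.00397;  (1·δc/c)² = (1×0.0520)² = 0.00270;  (-2·δr/r)² = (-2×0.0790)² = 0.0250
δQ/Q = √(0.0316) = 0.178
Q = 0.000110, so δQ = 0.178 × 0.000110 = 1.96e-05.

1.96e-05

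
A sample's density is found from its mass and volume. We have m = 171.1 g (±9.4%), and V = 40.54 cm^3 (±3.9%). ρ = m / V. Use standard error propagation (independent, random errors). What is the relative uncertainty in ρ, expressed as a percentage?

Each factor contributes (exponent × relative error)² to (δρ/ρ)²:
  (1·δm/m)² = (1×0.0940)² = 0.00884;  (-1·δV/V)² = (-1×0.0390)² = 0.00152
δρ/ρ = √(0.0104) = 0.102

10.2%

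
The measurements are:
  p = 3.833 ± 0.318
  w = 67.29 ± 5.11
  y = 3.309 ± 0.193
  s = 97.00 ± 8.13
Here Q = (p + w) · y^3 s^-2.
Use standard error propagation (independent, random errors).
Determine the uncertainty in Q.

0.0692

Let u = p + w = 71.12. δu = √(δp² + δw²) = √(0.101 + 26.1) = 5.12, so δu/u = 0.0720.
Q is then a monomial in u, y, s:
δQ/Q = √((δu/u)² + (3·δy/y)² + (-2·δs/s)²) = √(0.00518 + 0.0306 + 0.0281) = 0.253
Q = 0.2739, so δQ = 0.253 × 0.2739 = 0.0692.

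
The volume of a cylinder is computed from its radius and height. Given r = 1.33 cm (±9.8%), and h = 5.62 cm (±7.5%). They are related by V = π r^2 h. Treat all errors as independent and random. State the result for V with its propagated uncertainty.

31.2 ± 6.55 cm^3

Each factor contributes (exponent × relative error)² to (δV/V)²:
  (2·δr/r)² = (2×0.0980)² = 0.0384;  (1·δh/h)² = (1×0.0750)² = 0.00562
δV/V = √(0.0440) = 0.210
V = 31.2 cm^3, so δV = 0.210 × 31.2 = 6.55 cm^3.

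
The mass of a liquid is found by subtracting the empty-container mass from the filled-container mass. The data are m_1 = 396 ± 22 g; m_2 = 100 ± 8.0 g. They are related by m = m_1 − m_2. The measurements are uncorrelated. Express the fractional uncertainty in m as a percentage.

7.91%

Each term contributes (cᵢ δxᵢ)² to (δm)²:
  (δm_1)² = 484;  (δm_2)² = 64.0
δm = √(548) = 23.4 g
m = 296 g, so δm/m = 23.4/296 = 0.0791.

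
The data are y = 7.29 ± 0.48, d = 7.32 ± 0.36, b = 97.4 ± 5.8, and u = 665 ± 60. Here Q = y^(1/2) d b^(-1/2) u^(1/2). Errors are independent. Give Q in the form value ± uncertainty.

51.6 ± 4.14

Each factor contributes (exponent × relative error)² to (δQ/Q)²:
  (½·δy/y)² = (0.5×0.0658)² = 0.00108;  (1·δd/d)² = (1×0.0492)² = 0.00242;  (−½·δb/b)² = (-0.5×0.0595)² = 0.000886;  (½·δu/u)² = (0.5×0.0902)² = 0.00204
δQ/Q = √(0.00642) = 0.0802
Q = 51.6, so δQ = 0.0802 × 51.6 = 4.14.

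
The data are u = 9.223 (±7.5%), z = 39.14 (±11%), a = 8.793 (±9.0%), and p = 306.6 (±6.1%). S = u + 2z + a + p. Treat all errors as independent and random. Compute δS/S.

0.0512

Each term contributes (cᵢ δxᵢ)² to (δS)²:
  (δu)² = 0.478;  (2·δz)² = 74.1;  (δa)² = 0.626;  (δp)² = 350
δS = √(425) = 20.6
S = 402.9, so δS/S = 20.6/402.9 = 0.0512.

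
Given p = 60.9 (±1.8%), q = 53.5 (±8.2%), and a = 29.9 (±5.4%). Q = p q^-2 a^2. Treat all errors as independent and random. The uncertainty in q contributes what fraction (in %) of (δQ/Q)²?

(δQ/Q)² = (1·δp/p)² + (-2·δq/q)² + (2·δa/a)²
  p term: (1×0.0180)² = 0.000324
  q term: (-2×0.0820)² = 0.0269
  a term: (2×0.0540)² = 0.0117
Total = 0.0389. Share from q = 0.0269/0.0389 = 0.692.

69.2%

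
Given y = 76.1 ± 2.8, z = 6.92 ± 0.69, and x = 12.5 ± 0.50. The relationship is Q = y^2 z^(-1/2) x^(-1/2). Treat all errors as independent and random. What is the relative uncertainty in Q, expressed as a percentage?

9.11%

For a monomial Q ∝ y^2, z^(-1/2), x^(-1/2), fractional errors add in quadrature:
  (2·δy/y)² = (2×0.0368)² = 0.00542;  (−½·δz/z)² = (-0.5×0.0997)² = 0.00249;  (−½·δx/x)² = (-0.5×0.0400)² = 0.000400
δQ/Q = √(0.00830) = 0.0911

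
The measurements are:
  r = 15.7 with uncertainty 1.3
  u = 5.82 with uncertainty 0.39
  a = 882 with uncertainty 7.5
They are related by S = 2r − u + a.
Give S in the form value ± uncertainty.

Absolute uncertainties add in quadrature for a linear combination:
  (2·δr)² = 6.76;  (δu)² = 0.152;  (δa)² = 56.2
δS = √(63.2) = 7.95
S = 908.

908 ± 7.95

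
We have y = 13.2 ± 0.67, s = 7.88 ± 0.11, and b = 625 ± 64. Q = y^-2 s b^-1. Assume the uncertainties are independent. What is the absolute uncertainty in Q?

Each factor contributes (exponent × relative error)² to (δQ/Q)²:
  (-2·δy/y)² = (-2×0.0508)² = 0.0103;  (1·δs/s)² = (1×0.0140)² = 0.000195;  (-1·δb/b)² = (-1×0.102)² = 0.0105
δQ/Q = √(0.0210) = 0.145
Q = 7.24e-05, so δQ = 0.145 × 7.24e-05 = 1.05e-05.

1.05e-05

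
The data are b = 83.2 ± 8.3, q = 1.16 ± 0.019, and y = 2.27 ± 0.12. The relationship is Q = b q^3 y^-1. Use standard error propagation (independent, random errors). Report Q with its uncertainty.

Each factor contributes (exponent × relative error)² to (δQ/Q)²:
  (1·δb/b)² = (1×0.0998)² = 0.00995;  (3·δq/q)² = (3×0.0164)² = 0.00241;  (-1·δy/y)² = (-1×0.0529)² = 0.00279
δQ/Q = √(0.0152) = 0.123
Q = 57.2, so δQ = 0.123 × 57.2 = 7.04.

57.2 ± 7.04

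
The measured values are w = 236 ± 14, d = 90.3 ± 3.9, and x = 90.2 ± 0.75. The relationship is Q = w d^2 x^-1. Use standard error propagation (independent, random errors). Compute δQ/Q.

Since Q is a product/quotient, work with relative uncertainties:
  (1·δw/w)² = (1×0.0593)² = 0.00352;  (2·δd/d)² = (2×0.0432)² = 0.00746;  (-1·δx/x)² = (-1×0.00831)² = 6.91e-05
δQ/Q = √(0.0110) = 0.105

0.105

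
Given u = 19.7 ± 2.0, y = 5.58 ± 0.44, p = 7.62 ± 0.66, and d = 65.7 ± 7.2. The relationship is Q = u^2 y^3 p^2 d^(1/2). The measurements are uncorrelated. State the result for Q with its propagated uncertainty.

Each factor contributes (exponent × relative error)² to (δQ/Q)²:
  (2·δu/u)² = (2×0.102)² = 0.0412;  (3·δy/y)² = (3×0.0789)² = 0.0560;  (2·δp/p)² = (2×0.0866)² = 0.0300;  (½·δd/d)² = (0.5×0.110)² = 0.00300
δQ/Q = √(0.130) = 0.361
Q = 3.17e+07, so δQ = 0.361 × 3.17e+07 = 1.15e+07.

(3.17 ± 1.15) × 10^7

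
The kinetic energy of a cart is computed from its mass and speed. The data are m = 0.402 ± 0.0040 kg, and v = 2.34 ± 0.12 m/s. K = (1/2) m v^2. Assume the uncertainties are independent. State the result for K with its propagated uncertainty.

For a monomial K ∝ m, v^2, fractional errors add in quadrature:
  (1·δm/m)² = (1×0.00995)² = 9.9e-05;  (2·δv/v)² = (2×0.0513)² = 0.0105
δK/K = √(0.0106) = 0.103
K = 1.10 J, so δK = 0.103 × 1.10 = 0.113 J.

1.10 ± 0.113 J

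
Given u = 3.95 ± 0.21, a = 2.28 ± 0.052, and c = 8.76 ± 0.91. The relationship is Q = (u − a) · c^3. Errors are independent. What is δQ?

379

Let w = u − a = 1.67. δw = √(δu² + δa²) = √(0.0441 + 0.00270) = 0.216, so δw/w = 0.130.
Q is then a monomial in w, c:
δQ/Q = √((δw/w)² + (3·δc/c)²) = √(0.0168 + 0.0971) = 0.337
Q = 1120, so δQ = 0.337 × 1120 = 379.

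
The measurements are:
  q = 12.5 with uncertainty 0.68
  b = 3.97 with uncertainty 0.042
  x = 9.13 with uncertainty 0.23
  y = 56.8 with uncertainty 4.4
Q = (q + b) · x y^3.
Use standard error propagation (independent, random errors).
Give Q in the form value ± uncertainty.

Let u = q + b = 16.5. δu = √(δq² + δb²) = √(0.462 + 0.00176) = 0.681, so δu/u = 0.0414.
Q is then a monomial in u, x, y:
δQ/Q = √((δu/u)² + (1·δx/x)² + (3·δy/y)²) = √(0.00171 + 0.000635 + 0.0540) = 0.237
Q = 2.76e+07, so δQ = 0.237 × 2.76e+07 = 6.54e+06.

(2.76 ± 0.654) × 10^7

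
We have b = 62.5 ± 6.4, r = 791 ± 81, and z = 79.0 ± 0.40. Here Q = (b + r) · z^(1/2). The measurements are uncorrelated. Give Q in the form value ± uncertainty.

Let u = b + r = 854. δu = √(δb² + δr²) = √(41.0 + 6560) = 81.3, so δu/u = 0.0952.
Q is then a monomial in u, z:
δQ/Q = √((δu/u)² + (½·δz/z)²) = √(0.00906 + 6.41e-06) = 0.0952
Q = 7590, so δQ = 0.0952 × 7590 = 722.

7590 ± 722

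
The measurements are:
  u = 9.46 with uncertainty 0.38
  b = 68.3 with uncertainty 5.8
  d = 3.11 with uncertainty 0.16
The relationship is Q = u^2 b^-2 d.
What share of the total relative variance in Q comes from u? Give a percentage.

(δQ/Q)² = (2·δu/u)² + (-2·δb/b)² + (1·δd/d)²
  u term: (2×0.0402)² = 0.00645
  b term: (-2×0.0849)² = 0.0288
  d term: (1×0.0514)² = 0.00265
Total = 0.0379. Share from u = 0.00645/0.0379 = 0.170.

17.0%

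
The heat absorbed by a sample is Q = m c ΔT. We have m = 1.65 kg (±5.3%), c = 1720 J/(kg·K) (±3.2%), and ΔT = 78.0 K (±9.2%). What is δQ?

Each factor contributes (exponent × relative error)² to (δQ/Q)²:
  (1·δm/m)² = (1×0.0530)² = 0.00281;  (1·δc/c)² = (1×0.0320)² = 0.00102;  (1·δΔT/ΔT)² = (1×0.0920)² = 0.00846
δQ/Q = √(0.0123) = 0.111
Q = 2.21e+05 J, so δQ = 0.111 × 2.21e+05 = 24500 J.

24500 J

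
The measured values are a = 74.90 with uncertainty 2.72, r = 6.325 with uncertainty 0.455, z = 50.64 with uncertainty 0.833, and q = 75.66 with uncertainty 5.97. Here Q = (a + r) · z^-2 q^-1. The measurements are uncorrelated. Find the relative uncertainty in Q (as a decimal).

0.0920

Let u = a + r = 81.23. δu = √(δa² + δr²) = √(7.40 + 0.207) = 2.76, so δu/u = 0.0340.
Q is then a monomial in u, z, q:
δQ/Q = √((δu/u)² + (-2·δz/z)² + (-1·δq/q)²) = √(0.00115 + 0.00108 + 0.00623) = 0.0920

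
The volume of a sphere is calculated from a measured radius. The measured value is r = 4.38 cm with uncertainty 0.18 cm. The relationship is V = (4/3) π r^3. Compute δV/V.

V ∝ r^3, so δV/V = |3| · δr/r = 3 × 0.0411 = 0.123.

0.123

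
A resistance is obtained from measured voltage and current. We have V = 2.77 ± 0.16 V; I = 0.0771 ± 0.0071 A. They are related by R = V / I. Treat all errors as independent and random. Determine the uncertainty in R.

Relative error in a monomial: (δR/R)² = Σ (nᵢ · δxᵢ/xᵢ)².
  (1·δV/V)² = (1×0.0578)² = 0.00334;  (-1·δI/I)² = (-1×0.0921)² = 0.00848
δR/R = √(0.0118) = 0.109
R = 35.9 Ω, so δR = 0.109 × 35.9 = 3.91 Ω.

3.91 Ω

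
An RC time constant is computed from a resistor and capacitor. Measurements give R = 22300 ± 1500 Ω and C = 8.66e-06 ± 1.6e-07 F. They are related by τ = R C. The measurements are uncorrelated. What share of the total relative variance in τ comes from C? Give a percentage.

(δτ/τ)² = (1·δR/R)² + (1·δC/C)²
  R term: (1×0.0673)² = 0.00452
  C term: (1×0.0185)² = 0.000341
Total = 0.00487. Share from C = 0.000341/0.00487 = 0.0702.

7.02%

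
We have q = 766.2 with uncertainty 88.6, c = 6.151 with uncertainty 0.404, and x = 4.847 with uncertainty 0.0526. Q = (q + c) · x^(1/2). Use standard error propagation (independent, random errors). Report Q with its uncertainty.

1700 ± 195

Let u = q + c = 772.4. δu = √(δq² + δc²) = √(7850 + 0.163) = 88.6, so δu/u = 0.115.
Q is then a monomial in u, x:
δQ/Q = √((δu/u)² + (½·δx/x)²) = √(0.0132 + 2.94e-05) = 0.115
Q = 1700, so δQ = 0.115 × 1700 = 195.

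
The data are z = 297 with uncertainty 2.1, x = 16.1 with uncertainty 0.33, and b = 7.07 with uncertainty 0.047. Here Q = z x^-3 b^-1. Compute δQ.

Products/powers → add relative errors in quadrature, weighted by exponent:
  (1·δz/z)² = (1×0.00707)² = 5e-05;  (-3·δx/x)² = (-3×0.0205)² = 0.00378;  (-1·δb/b)² = (-1×0.00665)² = 4.42e-05
δQ/Q = √(0.00388) = 0.0623
Q = 0.0101, so δQ = 0.0623 × 0.0101 = 0.000627.

0.000627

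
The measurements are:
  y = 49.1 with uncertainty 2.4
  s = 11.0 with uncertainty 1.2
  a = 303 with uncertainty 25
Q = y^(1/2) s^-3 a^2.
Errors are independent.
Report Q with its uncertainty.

Each factor contributes (exponent × relative error)² to (δQ/Q)²:
  (½·δy/y)² = (0.5×0.0489)² = 0.000597;  (-3·δs/s)² = (-3×0.109)² = 0.107;  (2·δa/a)² = (2×0.0825)² = 0.0272
δQ/Q = √(0.135) = 0.367
Q = 483, so δQ = 0.367 × 483 = 178.

483 ± 178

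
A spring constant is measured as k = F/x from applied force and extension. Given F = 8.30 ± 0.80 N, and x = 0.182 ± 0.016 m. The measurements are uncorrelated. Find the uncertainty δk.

Relative error in a monomial: (δk/k)² = Σ (nᵢ · δxᵢ/xᵢ)².
  (1·δF/F)² = (1×0.0964)² = 0.00929;  (-1·δx/x)² = (-1×0.0879)² = 0.00773
δk/k = √(0.0170) = 0.130
k = 45.6 N/m, so δk = 0.130 × 45.6 = 5.95 N/m.

5.95 N/m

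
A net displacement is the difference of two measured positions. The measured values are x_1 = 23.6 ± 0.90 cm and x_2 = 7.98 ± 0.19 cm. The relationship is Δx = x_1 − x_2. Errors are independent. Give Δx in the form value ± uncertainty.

Absolute uncertainties add in quadrature for a linear combination:
  (δx_1)² = 0.810;  (δx_2)² = 0.0361
δΔx = √(0.846) = 0.920 cm
Δx = 15.6 cm.

15.6 ± 0.920 cm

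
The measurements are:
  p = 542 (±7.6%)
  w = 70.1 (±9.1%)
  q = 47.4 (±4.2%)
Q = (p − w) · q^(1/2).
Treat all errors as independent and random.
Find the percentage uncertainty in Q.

Let u = p − w = 472. δu = √(δp² + δw²) = √(1700 + 40.7) = 41.7, so δu/u = 0.0883.
Q is then a monomial in u, q:
δQ/Q = √((δu/u)² + (½·δq/q)²) = √(0.00780 + 0.000441) = 0.0908

9.08%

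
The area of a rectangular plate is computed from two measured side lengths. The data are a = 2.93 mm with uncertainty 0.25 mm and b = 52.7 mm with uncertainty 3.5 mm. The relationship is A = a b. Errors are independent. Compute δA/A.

Each factor contributes (exponent × relative error)² to (δA/A)²:
  (1·δa/a)² = (1×0.0853)² = 0.00728;  (1·δb/b)² = (1×0.0664)² = 0.00441
δA/A = √(0.0117) = 0.108

0.108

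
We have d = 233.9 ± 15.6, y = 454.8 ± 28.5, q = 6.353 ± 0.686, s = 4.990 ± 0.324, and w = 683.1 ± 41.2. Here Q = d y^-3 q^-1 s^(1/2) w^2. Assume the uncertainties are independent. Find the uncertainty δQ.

For a monomial Q ∝ d, y^-3, q^-1, s^(1/2), w^2, fractional errors add in quadrature:
  (1·δd/d)² = (1×0.0667)² = 0.00445;  (-3·δy/y)² = (-3×0.0627)² = 0.0353;  (-1·δq/q)² = (-1×0.108)² = 0.0117;  (½·δs/s)² = (0.5×0.0649)² = 0.00105;  (2·δw/w)² = (2×0.0603)² = 0.0146
δQ/Q = √(0.0671) = 0.259
Q = 0.4080, so δQ = 0.259 × 0.4080 = 0.106.

0.106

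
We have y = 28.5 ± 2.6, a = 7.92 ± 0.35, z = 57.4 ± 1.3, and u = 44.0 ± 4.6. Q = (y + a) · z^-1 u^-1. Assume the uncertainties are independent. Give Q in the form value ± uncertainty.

0.0144 ± 0.00186

Let w = y + a = 36.4. δw = √(δy² + δa²) = √(6.76 + 0.122) = 2.62, so δw/w = 0.0720.
Q is then a monomial in w, z, u:
δQ/Q = √((δw/w)² + (-1·δz/z)² + (-1·δu/u)²) = √(0.00519 + 0.000513 + 0.0109) = 0.129
Q = 0.0144, so δQ = 0.129 × 0.0144 = 0.00186.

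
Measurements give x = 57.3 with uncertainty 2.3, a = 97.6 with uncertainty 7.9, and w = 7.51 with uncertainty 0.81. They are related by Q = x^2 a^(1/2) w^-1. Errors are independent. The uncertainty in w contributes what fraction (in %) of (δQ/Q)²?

(δQ/Q)² = (2·δx/x)² + (½·δa/a)² + (-1·δw/w)²
  x term: (2×0.0401)² = 0.00644
  a term: (0.5×0.0809)² = 0.00164
  w term: (-1×0.108)² = 0.0116
Total = 0.0197. Share from w = 0.0116/0.0197 = 0.590.

59.0%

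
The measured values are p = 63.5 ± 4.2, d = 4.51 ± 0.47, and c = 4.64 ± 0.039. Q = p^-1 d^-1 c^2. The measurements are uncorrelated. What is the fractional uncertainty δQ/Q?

0.125

Relative error in a monomial: (δQ/Q)² = Σ (nᵢ · δxᵢ/xᵢ)².
  (-1·δp/p)² = (-1×0.0661)² = 0.00437;  (-1·δd/d)² = (-1×0.104)² = 0.0109;  (2·δc/c)² = (2×0.00841)² = 0.000283
δQ/Q = √(0.0155) = 0.125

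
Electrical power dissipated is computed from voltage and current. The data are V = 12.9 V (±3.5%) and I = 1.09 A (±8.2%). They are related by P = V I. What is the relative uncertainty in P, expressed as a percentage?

Since P is a product/quotient, work with relative uncertainties:
  (1·δV/V)² = (1×0.0350)² = 0.00123;  (1·δI/I)² = (1×0.0820)² = 0.00672
δP/P = √(0.00795) = 0.0892

8.92%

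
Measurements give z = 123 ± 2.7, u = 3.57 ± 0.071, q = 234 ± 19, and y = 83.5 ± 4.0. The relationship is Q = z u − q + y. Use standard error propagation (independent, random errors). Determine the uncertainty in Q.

Let p = z·u = 439. δp/p = √((1·δz/z)² + (1·δu/u)²) = √(0.000482 + 0.000396) = 0.0296, so δp = 13.0.
Q = p − q + y: δQ = √(δp² + δq² + δy²) = √(169 + 361 + 16.0) = 23.4

23.4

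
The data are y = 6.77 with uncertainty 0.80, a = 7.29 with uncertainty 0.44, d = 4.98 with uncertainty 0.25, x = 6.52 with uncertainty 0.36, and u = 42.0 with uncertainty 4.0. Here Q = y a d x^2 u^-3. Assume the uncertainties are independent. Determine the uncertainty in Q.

0.0476

For a monomial Q ∝ y, a, d, x^2, u^-3, fractional errors add in quadrature:
  (1·δy/y)² = (1×0.118)² = 0.0140;  (1·δa/a)² = (1×0.0604)² = 0.00364;  (1·δd/d)² = (1×0.0502)² = 0.00252;  (2·δx/x)² = (2×0.0552)² = 0.0122;  (-3·δu/u)² = (-3×0.0952)² = 0.0816
δQ/Q = √(0.114) = 0.338
Q = 0.141, so δQ = 0.338 × 0.141 = 0.0476.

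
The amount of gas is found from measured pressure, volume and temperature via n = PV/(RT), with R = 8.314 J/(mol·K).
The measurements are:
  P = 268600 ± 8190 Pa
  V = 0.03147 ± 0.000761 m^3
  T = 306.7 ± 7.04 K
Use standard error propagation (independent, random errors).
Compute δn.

0.150 mol

Relative error in a monomial: (δn/n)² = Σ (nᵢ · δxᵢ/xᵢ)².
  (1·δP/P)² = (1×0.0305)² = 0.000930;  (1·δV/V)² = (1×0.0242)² = 0.000585;  (-1·δT/T)² = (-1×0.0230)² = 0.000527
δn/n = √(0.00204) = 0.0452
n = 3.315 mol, so δn = 0.0452 × 3.315 = 0.150 mol.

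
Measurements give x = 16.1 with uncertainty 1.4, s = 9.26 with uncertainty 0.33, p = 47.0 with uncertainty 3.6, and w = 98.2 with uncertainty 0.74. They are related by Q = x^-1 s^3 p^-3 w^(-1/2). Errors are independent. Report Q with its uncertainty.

(4.79 ± 1.28) × 10^-5

Products/powers → add relative errors in quadrature, weighted by exponent:
  (-1·δx/x)² = (-1×0.0870)² = 0.00756;  (3·δs/s)² = (3×0.0356)² = 0.0114;  (-3·δp/p)² = (-3×0.0766)² = 0.0528;  (−½·δw/w)² = (-0.5×0.00754)² = 1.42e-05
δQ/Q = √(0.0718) = 0.268
Q = 4.79e-05, so δQ = 0.268 × 4.79e-05 = 1.28e-05.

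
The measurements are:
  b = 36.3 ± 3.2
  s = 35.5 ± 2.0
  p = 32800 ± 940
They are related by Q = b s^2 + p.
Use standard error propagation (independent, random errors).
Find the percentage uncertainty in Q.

8.42%

Let w = b·s^2 = 45700. δw/w = √((1·δb/b)² + (2·δs/s)²) = √(0.00777 + 0.0127) = 0.143, so δw = 6540.
Q = w + p: δQ = √(δw² + δp²) = √(4.28e+07 + 8.84e+05) = 6610
Q = 78500, so δQ/Q = 6610/78500 = 0.0842.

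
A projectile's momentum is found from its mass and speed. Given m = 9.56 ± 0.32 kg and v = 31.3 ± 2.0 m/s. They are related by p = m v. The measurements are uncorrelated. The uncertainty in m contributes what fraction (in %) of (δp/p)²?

21.5%

(δp/p)² = (1·δm/m)² + (1·δv/v)²
  m term: (1×0.0335)² = 0.00112
  v term: (1×0.0639)² = 0.00408
Total = 0.00520. Share from m = 0.00112/0.00520 = 0.215.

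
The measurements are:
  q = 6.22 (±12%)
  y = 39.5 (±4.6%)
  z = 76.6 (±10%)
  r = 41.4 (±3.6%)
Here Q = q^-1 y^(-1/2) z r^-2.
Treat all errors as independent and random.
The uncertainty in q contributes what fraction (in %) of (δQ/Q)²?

(δQ/Q)² = (-1·δq/q)² + (−½·δy/y)² + (1·δz/z)² + (-2·δr/r)²
  q term: (-1×0.120)² = 0.0144
  y term: (-0.5×0.0460)² = 0.000529
  z term: (1×0.100)² = 0.0100
  r term: (-2×0.0360)² = 0.00518
Total = 0.0301. Share from q = 0.0144/0.0301 = 0.478.

47.8%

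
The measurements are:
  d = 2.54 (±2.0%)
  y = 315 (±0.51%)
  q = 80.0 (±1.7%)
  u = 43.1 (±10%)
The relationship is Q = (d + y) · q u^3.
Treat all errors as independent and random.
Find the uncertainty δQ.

Let w = d + y = 318. δw = √(δd² + δy²) = √(0.00258 + 2.58) = 1.61, so δw/w = 0.00506.
Q is then a monomial in w, q, u:
δQ/Q = √((δw/w)² + (1·δq/q)² + (3·δu/u)²) = √(2.56e-05 + 0.000289 + 0.0900) = 0.301
Q = 2.03e+09, so δQ = 0.301 × 2.03e+09 = 6.11e+08.

6.11e+08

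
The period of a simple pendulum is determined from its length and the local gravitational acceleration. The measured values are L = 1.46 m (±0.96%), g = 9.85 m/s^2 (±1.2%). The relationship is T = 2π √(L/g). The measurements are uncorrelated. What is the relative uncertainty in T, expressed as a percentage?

For a monomial T ∝ L^(1/2), g^(-1/2), fractional errors add in quadrature:
  (½·δL/L)² = (0.5×0.00960)² = 2.3e-05;  (−½·δg/g)² = (-0.5×0.0120)² = 3.6e-05
δT/T = √(5.9e-05) = 0.00768

0.768%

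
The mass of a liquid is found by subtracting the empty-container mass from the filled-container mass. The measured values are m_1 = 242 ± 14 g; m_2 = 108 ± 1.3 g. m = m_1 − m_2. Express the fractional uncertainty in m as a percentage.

10.5%

Absolute uncertainties add in quadrature for a linear combination:
  (δm_1)² = 196;  (δm_2)² = 1.69
δm = √(198) = 14.1 g
m = 134 g, so δm/m = 14.1/134 = 0.105.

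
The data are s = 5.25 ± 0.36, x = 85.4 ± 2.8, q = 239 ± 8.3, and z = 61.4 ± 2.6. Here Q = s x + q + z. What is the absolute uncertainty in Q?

Let p = s·x = 448. δp/p = √((1·δs/s)² + (1·δx/x)²) = √(0.00470 + 0.00107) = 0.0760, so δp = 34.1.
Q = p + q + z: δQ = √(δp² + δq² + δz²) = √(1160 + 68.9 + 6.76) = 35.2

35.2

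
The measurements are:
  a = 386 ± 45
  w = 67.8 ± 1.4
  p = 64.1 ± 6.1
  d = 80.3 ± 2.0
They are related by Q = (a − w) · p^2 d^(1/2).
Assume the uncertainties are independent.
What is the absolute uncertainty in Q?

2.78e+06

Let u = a − w = 318. δu = √(δa² + δw²) = √(2020 + 1.96) = 45.0, so δu/u = 0.141.
Q is then a monomial in u, p, d:
δQ/Q = √((δu/u)² + (2·δp/p)² + (½·δd/d)²) = √(0.0200 + 0.0362 + 0.000155) = 0.237
Q = 1.17e+07, so δQ = 0.237 × 1.17e+07 = 2.78e+06.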